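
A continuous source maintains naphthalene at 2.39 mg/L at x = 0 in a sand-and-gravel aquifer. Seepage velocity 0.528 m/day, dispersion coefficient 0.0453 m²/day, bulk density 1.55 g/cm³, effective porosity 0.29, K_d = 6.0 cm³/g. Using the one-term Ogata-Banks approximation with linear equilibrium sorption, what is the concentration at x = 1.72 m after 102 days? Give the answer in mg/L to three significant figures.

1.03 mg/L

Retardation factor R = 1 + ρ_b·K_d/n = 1 + 1.55 × 6.0/0.29 = 33.07.
Sorption retards both mechanisms: v_R = v/R = 0.01597 m/day, D_R = D/R = 0.001370 m²/day.
v_R·t = 0.01597 × 102 = 1.62894 m; 2√(D_R t) = 0.7476 m; argument = (1.72 − 1.62894)/0.7476 = 0.1218.
C = C₀ × ½·erfc(0.1218) = 2.39 × 0.4316 = 1.03 mg/L.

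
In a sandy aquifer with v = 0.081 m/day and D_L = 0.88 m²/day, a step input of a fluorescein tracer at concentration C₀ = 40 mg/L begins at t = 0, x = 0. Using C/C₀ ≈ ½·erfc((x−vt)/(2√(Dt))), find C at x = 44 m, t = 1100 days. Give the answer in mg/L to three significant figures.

For a continuous step input, C/C₀ ≈ ½·erfc((x−vt)/(2√(Dt))).
vt = 0.081 × 1100 = 89.1 m and 2√(Dt) = 2√(0.88 × 1100) = 62.23 m.
Argument (x−vt)/(2√(Dt)) = (44 − 89.1)/62.23 = -0.7247; ½·erfc(-0.7247) = 0.8473.
C = 40 × 0.8473 = 33.9 mg/L.

33.9 mg/L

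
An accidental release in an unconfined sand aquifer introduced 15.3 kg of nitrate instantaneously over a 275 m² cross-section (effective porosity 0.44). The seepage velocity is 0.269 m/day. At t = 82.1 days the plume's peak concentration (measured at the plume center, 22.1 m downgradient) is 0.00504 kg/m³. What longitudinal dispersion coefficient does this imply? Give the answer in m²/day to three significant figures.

0.610 m²/day

At the plume center C_max = M/(n_e·A·√(4πDt)), so D = M²/(4πt·(n_e·A·C_max)²).
n_e·A·C_max = 0.44 × 275 × 0.00504 = 0.6098 kg/m.
D = 15.3²/(4π × 82.1 × 0.6098²) = 0.610 m²/day.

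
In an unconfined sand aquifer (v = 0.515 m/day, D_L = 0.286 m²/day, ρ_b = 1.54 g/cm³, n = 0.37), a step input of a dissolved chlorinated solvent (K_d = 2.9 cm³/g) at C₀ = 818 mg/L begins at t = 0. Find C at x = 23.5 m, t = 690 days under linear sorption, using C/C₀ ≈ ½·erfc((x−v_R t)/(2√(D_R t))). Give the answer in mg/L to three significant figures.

Retardation factor R = 1 + ρ_b·K_d/n = 1 + 1.54 × 2.9/0.37 = 13.07.
Sorption retards both mechanisms: v_R = v/R = 0.03940 m/day, D_R = D/R = 0.02188 m²/day.
v_R·t = 0.03940 × 690 = 27.186 m; 2√(D_R t) = 7.771 m; argument = (23.5 − 27.186)/7.771 = -0.4743.
C = C₀ × ½·erfc(-0.4743) = 818 × 0.7488 = 613 mg/L.

613 mg/L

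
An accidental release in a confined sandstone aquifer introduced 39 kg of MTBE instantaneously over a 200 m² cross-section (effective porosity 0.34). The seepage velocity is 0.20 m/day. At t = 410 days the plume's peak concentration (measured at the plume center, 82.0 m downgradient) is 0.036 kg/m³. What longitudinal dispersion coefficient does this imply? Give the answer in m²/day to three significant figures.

At the plume center C_max = M/(n_e·A·√(4πDt)), so D = M²/(4πt·(n_e·A·C_max)²).
n_e·A·C_max = 0.34 × 200 × 0.036 = 2.448 kg/m.
D = 39²/(4π × 410 × 2.448²) = 0.0493 m²/day.

0.0493 m²/day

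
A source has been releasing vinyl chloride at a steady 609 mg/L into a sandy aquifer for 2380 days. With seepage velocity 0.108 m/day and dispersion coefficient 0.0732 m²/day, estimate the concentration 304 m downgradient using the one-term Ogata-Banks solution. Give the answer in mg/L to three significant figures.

For a continuous step input, C/C₀ ≈ ½·erfc((x−vt)/(2√(Dt))).
vt = 0.108 × 2380 = 257.04 m and 2√(Dt) = 2√(0.0732 × 2380) = 26.40 m.
Argument (x−vt)/(2√(Dt)) = (304 − 257.04)/26.40 = 1.779; ½·erfc(1.779) = 0.005937.
C = 609 × 0.005937 = 3.62 mg/L.

3.62 mg/L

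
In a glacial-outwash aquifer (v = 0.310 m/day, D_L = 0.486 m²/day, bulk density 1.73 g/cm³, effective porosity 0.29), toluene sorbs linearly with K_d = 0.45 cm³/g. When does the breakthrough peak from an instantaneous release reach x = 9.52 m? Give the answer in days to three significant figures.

Retardation factor R = 1 + ρ_b·K_d/n = 1 + 1.73 × 0.45/0.29 = 3.684.
Sorption retards both mechanisms: v_R = v/R = 0.08415 m/day, D_R = D/R = 0.1319 m²/day.
Peak time from v_R²t² + 2D_R t − x² = 0: t = (√(D_R² + v_R²x²) − D_R)/v_R².
√(D_R² + v_R²x²) = √(0.1319² + 0.08415² × 9.52²) = 0.8119; v_R² = 0.007081.
t = (0.8119 − 0.1319)/0.007081 = 96.0 days.

96.0 days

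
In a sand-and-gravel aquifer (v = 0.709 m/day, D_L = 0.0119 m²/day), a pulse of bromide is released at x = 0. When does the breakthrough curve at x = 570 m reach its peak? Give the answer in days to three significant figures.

804 days

For the 1D instantaneous-source solution, setting ∂C/∂t = 0 at fixed x gives v²t² + 2Dt − x² = 0, so t = (√(D² + v²x²) − D)/v².
√(D² + v²x²) = √(0.0119² + 0.709² × 570²) = 404.1; v² = 0.502681.
t = (404.1 − 0.0119)/0.502681 = 804 days (vs. the pure-advection estimate x/v = 804 d).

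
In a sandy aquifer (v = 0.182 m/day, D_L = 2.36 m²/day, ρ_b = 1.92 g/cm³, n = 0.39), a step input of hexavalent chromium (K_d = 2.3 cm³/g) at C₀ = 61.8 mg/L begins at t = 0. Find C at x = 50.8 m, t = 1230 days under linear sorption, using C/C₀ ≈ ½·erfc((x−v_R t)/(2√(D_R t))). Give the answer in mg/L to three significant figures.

4.10 mg/L

Retardation factor R = 1 + ρ_b·K_d/n = 1 + 1.92 × 2.3/0.39 = 12.32.
Sorption retards both mechanisms: v_R = v/R = 0.01477 m/day, D_R = D/R = 0.1916 m²/day.
v_R·t = 0.01477 × 1230 = 18.1671 m; 2√(D_R t) = 30.70 m; argument = (50.8 − 18.1671)/30.70 = 1.063.
C = C₀ × ½·erfc(1.063) = 61.8 × 0.06638 = 4.10 mg/L.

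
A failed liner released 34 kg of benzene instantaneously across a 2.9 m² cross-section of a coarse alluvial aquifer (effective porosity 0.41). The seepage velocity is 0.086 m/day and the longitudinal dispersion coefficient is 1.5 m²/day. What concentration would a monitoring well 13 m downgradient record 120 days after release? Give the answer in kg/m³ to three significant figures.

For an instantaneous plane source, C(x,t) = M/(n_e·A·√(4πDt)) · exp(−(x−vt)²/(4Dt)), with n_e·A the pore (flow) area.
Plume center vt = 0.086 × 120 = 10.32 m, so the well at 13 m is 2.68 m downgradient of the peak.
√(4πDt) = 47.56 m, giving peak height M/(n_e·A·√(4πDt)) = 34/(0.41 × 2.9 × 47.56) = 0.6013 kg/m³.
(x−vt)²/(4Dt) = (2.68)²/(4 × 1.5 × 120) = 0.009976; exp(−0.009976) = 0.9901.
C = 0.6013 × 0.9901 = 0.595 kg/m³.

0.595 kg/m³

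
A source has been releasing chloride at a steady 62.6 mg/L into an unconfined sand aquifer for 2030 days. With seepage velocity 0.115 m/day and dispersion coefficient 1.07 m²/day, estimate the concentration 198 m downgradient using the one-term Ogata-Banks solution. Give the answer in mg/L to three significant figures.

For a continuous step input, C/C₀ ≈ ½·erfc((x−vt)/(2√(Dt))).
vt = 0.115 × 2030 = 233.45 m and 2√(Dt) = 2√(1.07 × 2030) = 93.21 m.
Argument (x−vt)/(2√(Dt)) = (198 − 233.45)/93.21 = -0.3803; ½·erfc(-0.3803) = 0.7047.
C = 62.6 × 0.7047 = 44.1 mg/L.

44.1 mg/L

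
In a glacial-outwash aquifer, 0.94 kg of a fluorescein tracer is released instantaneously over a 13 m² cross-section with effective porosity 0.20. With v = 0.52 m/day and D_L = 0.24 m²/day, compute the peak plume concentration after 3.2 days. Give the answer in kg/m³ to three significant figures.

The peak of an instantaneous 1D plume sits at x = vt; there the Gaussian factor is 1 and C_max = M/(n_e·A·√(4πDt)), where n_e·A is the pore area the mass is dissolved in.
√(4πDt) = √(4π × 0.24 × 3.2) = 3.107 m, so C_max = 0.94/(0.20 × 13 × 3.107) = 0.116 kg/m³.

0.116 kg/m³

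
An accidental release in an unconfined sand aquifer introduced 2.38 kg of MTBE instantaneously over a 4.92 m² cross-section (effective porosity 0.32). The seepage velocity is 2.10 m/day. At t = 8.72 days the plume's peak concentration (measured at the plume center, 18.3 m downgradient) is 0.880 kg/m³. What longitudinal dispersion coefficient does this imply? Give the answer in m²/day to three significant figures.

At the plume center C_max = M/(n_e·A·√(4πDt)), so D = M²/(4πt·(n_e·A·C_max)²).
n_e·A·C_max = 0.32 × 4.92 × 0.880 = 1.385 kg/m.
D = 2.38²/(4π × 8.72 × 1.385²) = 0.0269 m²/day.

0.0269 m²/day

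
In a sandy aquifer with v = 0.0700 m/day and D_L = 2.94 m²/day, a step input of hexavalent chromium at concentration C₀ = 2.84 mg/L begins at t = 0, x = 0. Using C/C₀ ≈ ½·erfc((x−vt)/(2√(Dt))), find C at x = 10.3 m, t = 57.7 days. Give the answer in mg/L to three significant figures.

1.04 mg/L

For a continuous step input, C/C₀ ≈ ½·erfc((x−vt)/(2√(Dt))).
vt = 0.0700 × 57.7 = 4.039 m and 2√(Dt) = 2√(2.94 × 57.7) = 26.05 m.
Argument (x−vt)/(2√(Dt)) = (10.3 − 4.039)/26.05 = 0.2403; ½·erfc(0.2403) = 0.3670.
C = 2.84 × 0.3670 = 1.04 mg/L.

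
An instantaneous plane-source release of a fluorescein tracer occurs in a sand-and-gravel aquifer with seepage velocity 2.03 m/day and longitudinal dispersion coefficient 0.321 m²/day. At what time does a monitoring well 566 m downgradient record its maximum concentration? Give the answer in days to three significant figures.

279 days

For the 1D instantaneous-source solution, setting ∂C/∂t = 0 at fixed x gives v²t² + 2Dt − x² = 0, so t = (√(D² + v²x²) − D)/v².
√(D² + v²x²) = √(0.321² + 2.03² × 566²) = 1149; v² = 4.1209.
t = (1149 − 0.321)/4.1209 = 279 days (vs. the pure-advection estimate x/v = 279 d).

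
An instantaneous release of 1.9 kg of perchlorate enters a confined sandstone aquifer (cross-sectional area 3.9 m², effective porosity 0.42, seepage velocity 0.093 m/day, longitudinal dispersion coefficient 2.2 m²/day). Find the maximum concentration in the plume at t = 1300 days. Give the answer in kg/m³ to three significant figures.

The peak of an instantaneous 1D plume sits at x = vt; there the Gaussian factor is 1 and C_max = M/(n_e·A·√(4πDt)), where n_e·A is the pore area the mass is dissolved in.
√(4πDt) = √(4π × 2.2 × 1300) = 189.6 m, so C_max = 1.9/(0.42 × 3.9 × 189.6) = 0.00612 kg/m³.

0.00612 kg/m³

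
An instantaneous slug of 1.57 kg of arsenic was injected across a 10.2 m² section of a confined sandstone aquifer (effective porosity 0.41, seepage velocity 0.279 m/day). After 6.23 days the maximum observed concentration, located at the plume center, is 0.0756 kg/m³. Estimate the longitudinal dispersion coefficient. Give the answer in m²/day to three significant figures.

0.315 m²/day

At the plume center C_max = M/(n_e·A·√(4πDt)), so D = M²/(4πt·(n_e·A·C_max)²).
n_e·A·C_max = 0.41 × 10.2 × 0.0756 = 0.3162 kg/m.
D = 1.57²/(4π × 6.23 × 0.3162²) = 0.315 m²/day.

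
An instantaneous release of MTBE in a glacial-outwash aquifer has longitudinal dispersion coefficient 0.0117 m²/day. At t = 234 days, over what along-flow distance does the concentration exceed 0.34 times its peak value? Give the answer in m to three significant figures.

6.87 m

The plume is Gaussian with σ = √(2Dt) = √(2 × 0.0117 × 234) = 2.340 m.
C/C_peak = exp(−Δx²/(2σ²)) = 0.34 ⇒ Δx = σ·√(−2 ln 0.34) = 2.340 × 1.469 = 3.437 m.
Width = 2Δx = 6.87 m.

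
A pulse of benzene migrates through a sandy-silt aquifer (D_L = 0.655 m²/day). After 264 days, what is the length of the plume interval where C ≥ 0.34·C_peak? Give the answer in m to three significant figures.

The plume is Gaussian with σ = √(2Dt) = √(2 × 0.655 × 264) = 18.60 m.
C/C_peak = exp(−Δx²/(2σ²)) = 0.34 ⇒ Δx = σ·√(−2 ln 0.34) = 18.60 × 1.469 = 27.32 m.
Width = 2Δx = 54.6 m.

54.6 m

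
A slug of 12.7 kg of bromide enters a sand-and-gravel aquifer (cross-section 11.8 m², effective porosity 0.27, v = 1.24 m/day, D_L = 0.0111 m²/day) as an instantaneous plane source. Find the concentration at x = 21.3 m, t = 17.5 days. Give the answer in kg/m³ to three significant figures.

For an instantaneous plane source, C(x,t) = M/(n_e·A·√(4πDt)) · exp(−(x−vt)²/(4Dt)), with n_e·A the pore (flow) area.
Plume center vt = 1.24 × 17.5 = 21.7 m, so the well at 21.3 m is 0.4 m upgradient of the peak.
√(4πDt) = 1.562 m, giving peak height M/(n_e·A·√(4πDt)) = 12.7/(0.27 × 11.8 × 1.562) = 2.552 kg/m³.
(x−vt)²/(4Dt) = (-0.4)²/(4 × 0.0111 × 17.5) = 0.2059; exp(−0.2059) = 0.8139.
C = 2.552 × 0.8139 = 2.08 kg/m³.

2.08 kg/m³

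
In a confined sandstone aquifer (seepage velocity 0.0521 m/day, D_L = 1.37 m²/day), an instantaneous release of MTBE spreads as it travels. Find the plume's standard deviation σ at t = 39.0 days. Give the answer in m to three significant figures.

Dispersive spreading gives a Gaussian with σ² = 2Dt; advection only shifts the center.
σ = √(2 × 1.37 × 39.0) = 10.3 m.

10.3 m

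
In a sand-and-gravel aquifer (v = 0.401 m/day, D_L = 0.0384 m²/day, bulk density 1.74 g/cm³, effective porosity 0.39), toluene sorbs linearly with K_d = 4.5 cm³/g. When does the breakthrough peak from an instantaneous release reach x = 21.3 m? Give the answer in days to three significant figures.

1110 days

Retardation factor R = 1 + ρ_b·K_d/n = 1 + 1.74 × 4.5/0.39 = 21.08.
Sorption retards both mechanisms: v_R = v/R = 0.01902 m/day, D_R = D/R = 0.001822 m²/day.
Peak time from v_R²t² + 2D_R t − x² = 0: t = (√(D_R² + v_R²x²) − D_R)/v_R².
√(D_R² + v_R²x²) = √(0.001822² + 0.01902² × 21.3²) = 0.4051; v_R² = 0.0003618.
t = (0.4051 − 0.001822)/0.0003618 = 1110 days.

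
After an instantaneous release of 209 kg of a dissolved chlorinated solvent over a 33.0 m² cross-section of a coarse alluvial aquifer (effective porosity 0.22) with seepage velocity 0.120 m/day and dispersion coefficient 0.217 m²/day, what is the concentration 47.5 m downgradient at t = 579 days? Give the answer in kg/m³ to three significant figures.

0.277 kg/m³

For an instantaneous plane source, C(x,t) = M/(n_e·A·√(4πDt)) · exp(−(x−vt)²/(4Dt)), with n_e·A the pore (flow) area.
Plume center vt = 0.120 × 579 = 69.48 m, so the well at 47.5 m is 21.98 m upgradient of the peak.
√(4πDt) = 39.74 m, giving peak height M/(n_e·A·√(4πDt)) = 209/(0.22 × 33.0 × 39.74) = 0.7244 kg/m³.
(x−vt)²/(4Dt) = (-21.98)²/(4 × 0.217 × 579) = 0.9613; exp(−0.9613) = 0.3824.
C = 0.7244 × 0.3824 = 0.277 kg/m³.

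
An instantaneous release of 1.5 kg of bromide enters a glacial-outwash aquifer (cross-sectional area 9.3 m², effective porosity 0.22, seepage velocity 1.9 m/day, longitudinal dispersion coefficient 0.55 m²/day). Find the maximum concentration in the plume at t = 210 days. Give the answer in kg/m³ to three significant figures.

The peak of an instantaneous 1D plume sits at x = vt; there the Gaussian factor is 1 and C_max = M/(n_e·A·√(4πDt)), where n_e·A is the pore area the mass is dissolved in.
√(4πDt) = √(4π × 0.55 × 210) = 38.10 m, so C_max = 1.5/(0.22 × 9.3 × 38.10) = 0.0192 kg/m³.

0.0192 kg/m³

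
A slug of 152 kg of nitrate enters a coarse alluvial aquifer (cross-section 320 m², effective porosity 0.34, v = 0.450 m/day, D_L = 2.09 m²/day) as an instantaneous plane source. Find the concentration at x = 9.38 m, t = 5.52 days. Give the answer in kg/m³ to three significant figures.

0.0414 kg/m³

For an instantaneous plane source, C(x,t) = M/(n_e·A·√(4πDt)) · exp(−(x−vt)²/(4Dt)), with n_e·A the pore (flow) area.
Plume center vt = 0.450 × 5.52 = 2.484 m, so the well at 9.38 m is 6.896 m downgradient of the peak.
√(4πDt) = 12.04 m, giving peak height M/(n_e·A·√(4πDt)) = 152/(0.34 × 320 × 12.04) = 0.1160 kg/m³.
(x−vt)²/(4Dt) = (6.896)²/(4 × 2.09 × 5.52) = 1.031; exp(−1.031) = 0.3567.
C = 0.1160 × 0.3567 = 0.0414 kg/m³.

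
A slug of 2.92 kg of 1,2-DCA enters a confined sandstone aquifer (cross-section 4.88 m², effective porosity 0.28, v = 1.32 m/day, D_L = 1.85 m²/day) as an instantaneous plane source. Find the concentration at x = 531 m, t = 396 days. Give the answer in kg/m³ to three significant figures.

0.0218 kg/m³

For an instantaneous plane source, C(x,t) = M/(n_e·A·√(4πDt)) · exp(−(x−vt)²/(4Dt)), with n_e·A the pore (flow) area.
Plume center vt = 1.32 × 396 = 522.72 m, so the well at 531 m is 8.28 m downgradient of the peak.
√(4πDt) = 95.95 m, giving peak height M/(n_e·A·√(4πDt)) = 2.92/(0.28 × 4.88 × 95.95) = 0.02227 kg/m³.
(x−vt)²/(4Dt) = (8.28)²/(4 × 1.85 × 396) = 0.02340; exp(−0.02340) = 0.9769.
C = 0.02227 × 0.9769 = 0.0218 kg/m³.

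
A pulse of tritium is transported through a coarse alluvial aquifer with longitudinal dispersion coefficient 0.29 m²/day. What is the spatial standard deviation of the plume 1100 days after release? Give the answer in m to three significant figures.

Dispersive spreading gives a Gaussian with σ² = 2Dt; advection only shifts the center.
σ = √(2 × 0.29 × 1100) = 25.3 m.

25.3 m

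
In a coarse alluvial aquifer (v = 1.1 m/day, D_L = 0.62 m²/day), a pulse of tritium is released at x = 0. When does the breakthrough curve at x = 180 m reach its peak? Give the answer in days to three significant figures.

163 days

For the 1D instantaneous-source solution, setting ∂C/∂t = 0 at fixed x gives v²t² + 2Dt − x² = 0, so t = (√(D² + v²x²) − D)/v².
√(D² + v²x²) = √(0.62² + 1.1² × 180²) = 198.0; v² = 1.21.
t = (198.0 − 0.62)/1.21 = 163 days (vs. the pure-advection estimate x/v = 164 d).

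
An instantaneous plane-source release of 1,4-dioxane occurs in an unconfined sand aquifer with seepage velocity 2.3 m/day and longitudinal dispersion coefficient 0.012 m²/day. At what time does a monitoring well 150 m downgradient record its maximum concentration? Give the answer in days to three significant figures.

65.2 days

For the 1D instantaneous-source solution, setting ∂C/∂t = 0 at fixed x gives v²t² + 2Dt − x² = 0, so t = (√(D² + v²x²) − D)/v².
√(D² + v²x²) = √(0.012² + 2.3² × 150²) = 345.0; v² = 5.29.
t = (345.0 − 0.012)/5.29 = 65.2 days (vs. the pure-advection estimate x/v = 65.2 d).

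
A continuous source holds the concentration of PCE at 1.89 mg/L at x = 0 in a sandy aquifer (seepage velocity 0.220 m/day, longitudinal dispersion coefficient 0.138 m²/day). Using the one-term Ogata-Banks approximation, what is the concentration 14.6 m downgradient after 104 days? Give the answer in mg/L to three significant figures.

1.77 mg/L

For a continuous step input, C/C₀ ≈ ½·erfc((x−vt)/(2√(Dt))).
vt = 0.220 × 104 = 22.88 m and 2√(Dt) = 2√(0.138 × 104) = 7.577 m.
Argument (x−vt)/(2√(Dt)) = (14.6 − 22.88)/7.577 = -1.093; ½·erfc(-1.093) = 0.9389.
C = 1.89 × 0.9389 = 1.77 mg/L.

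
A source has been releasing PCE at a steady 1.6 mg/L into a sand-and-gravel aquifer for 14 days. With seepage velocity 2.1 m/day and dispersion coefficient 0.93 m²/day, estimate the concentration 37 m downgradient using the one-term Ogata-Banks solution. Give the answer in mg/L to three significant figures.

For a continuous step input, C/C₀ ≈ ½·erfc((x−vt)/(2√(Dt))).
vt = 2.1 × 14 = 29.4 m and 2√(Dt) = 2√(0.93 × 14) = 7.217 m.
Argument (x−vt)/(2√(Dt)) = (37 − 29.4)/7.217 = 1.053; ½·erfc(1.053) = 0.06822.
C = 1.6 × 0.06822 = 0.109 mg/L.

0.109 mg/L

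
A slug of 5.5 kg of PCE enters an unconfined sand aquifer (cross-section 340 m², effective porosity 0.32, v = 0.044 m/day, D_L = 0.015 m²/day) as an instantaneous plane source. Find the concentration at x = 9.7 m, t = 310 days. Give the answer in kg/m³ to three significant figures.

0.00287 kg/m³

For an instantaneous plane source, C(x,t) = M/(n_e·A·√(4πDt)) · exp(−(x−vt)²/(4Dt)), with n_e·A the pore (flow) area.
Plume center vt = 0.044 × 310 = 13.64 m, so the well at 9.7 m is 3.94 m upgradient of the peak.
√(4πDt) = 7.644 m, giving peak height M/(n_e·A·√(4πDt)) = 5.5/(0.32 × 340 × 7.644) = 0.006613 kg/m³.
(x−vt)²/(4Dt) = (-3.94)²/(4 × 0.015 × 310) = 0.8346; exp(−0.8346) = 0.4340.
C = 0.006613 × 0.4340 = 0.00287 kg/m³.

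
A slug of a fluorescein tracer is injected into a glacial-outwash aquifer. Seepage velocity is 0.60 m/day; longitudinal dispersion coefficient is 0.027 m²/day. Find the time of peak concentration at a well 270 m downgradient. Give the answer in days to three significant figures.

For the 1D instantaneous-source solution, setting ∂C/∂t = 0 at fixed x gives v²t² + 2Dt − x² = 0, so t = (√(D² + v²x²) − D)/v².
√(D² + v²x²) = √(0.027² + 0.60² × 270²) = 162.0; v² = 0.36.
t = (162.0 − 0.027)/0.36 = 450 days (vs. the pure-advection estimate x/v = 450 d).

450 days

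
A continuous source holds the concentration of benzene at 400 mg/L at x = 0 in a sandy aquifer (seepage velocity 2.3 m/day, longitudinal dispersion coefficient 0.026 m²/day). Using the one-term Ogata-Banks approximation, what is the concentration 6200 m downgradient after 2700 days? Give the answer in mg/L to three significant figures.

For a continuous step input, C/C₀ ≈ ½·erfc((x−vt)/(2√(Dt))).
vt = 2.3 × 2700 = 6210 m and 2√(Dt) = 2√(0.026 × 2700) = 16.76 m.
Argument (x−vt)/(2√(Dt)) = (6200 − 6210)/16.76 = -0.5967; ½·erfc(-0.5967) = 0.8006.
C = 400 × 0.8006 = 320 mg/L.

320 mg/L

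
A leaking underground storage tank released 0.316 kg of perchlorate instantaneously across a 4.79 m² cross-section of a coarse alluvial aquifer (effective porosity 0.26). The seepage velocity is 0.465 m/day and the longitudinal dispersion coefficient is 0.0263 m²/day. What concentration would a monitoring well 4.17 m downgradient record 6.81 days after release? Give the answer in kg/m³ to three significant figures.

For an instantaneous plane source, C(x,t) = M/(n_e·A·√(4πDt)) · exp(−(x−vt)²/(4Dt)), with n_e·A the pore (flow) area.
Plume center vt = 0.465 × 6.81 = 3.16665 m, so the well at 4.17 m is 1.00335 m downgradient of the peak.
√(4πDt) = 1.500 m, giving peak height M/(n_e·A·√(4πDt)) = 0.316/(0.26 × 4.79 × 1.500) = 0.1692 kg/m³.
(x−vt)²/(4Dt) = (1.00335)²/(4 × 0.0263 × 6.81) = 1.405; exp(−1.405) = 0.2454.
C = 0.1692 × 0.2454 = 0.0415 kg/m³.

0.0415 kg/m³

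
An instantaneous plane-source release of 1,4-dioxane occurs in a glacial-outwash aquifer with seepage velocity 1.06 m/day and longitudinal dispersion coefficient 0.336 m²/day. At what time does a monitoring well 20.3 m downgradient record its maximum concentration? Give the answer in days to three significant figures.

For the 1D instantaneous-source solution, setting ∂C/∂t = 0 at fixed x gives v²t² + 2Dt − x² = 0, so t = (√(D² + v²x²) − D)/v².
√(D² + v²x²) = √(0.336² + 1.06² × 20.3²) = 21.52; v² = 1.1236.
t = (21.52 − 0.336)/1.1236 = 18.9 days (vs. the pure-advection estimate x/v = 19.2 d).

18.9 days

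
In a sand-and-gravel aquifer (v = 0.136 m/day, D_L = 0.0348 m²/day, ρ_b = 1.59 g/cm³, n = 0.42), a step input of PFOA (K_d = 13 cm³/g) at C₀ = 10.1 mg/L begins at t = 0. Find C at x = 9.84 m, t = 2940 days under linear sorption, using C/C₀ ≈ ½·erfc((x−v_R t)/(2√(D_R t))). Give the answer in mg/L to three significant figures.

Retardation factor R = 1 + ρ_b·K_d/n = 1 + 1.59 × 13/0.42 = 50.21.
Sorption retards both mechanisms: v_R = v/R = 0.002709 m/day, D_R = D/R = 0.0006931 m²/day.
v_R·t = 0.002709 × 2940 = 7.96446 m; 2√(D_R t) = 2.855 m; argument = (9.84 − 7.96446)/2.855 = 0.6569.
C = C₀ × ½·erfc(0.6569) = 10.1 × 0.1764 = 1.78 mg/L.

1.78 mg/L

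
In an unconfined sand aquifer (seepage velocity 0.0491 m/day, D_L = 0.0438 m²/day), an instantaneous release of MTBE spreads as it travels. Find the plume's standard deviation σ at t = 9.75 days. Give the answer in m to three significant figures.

0.924 m

Dispersive spreading gives a Gaussian with σ² = 2Dt; advection only shifts the center.
σ = √(2 × 0.0438 × 9.75) = 0.924 m.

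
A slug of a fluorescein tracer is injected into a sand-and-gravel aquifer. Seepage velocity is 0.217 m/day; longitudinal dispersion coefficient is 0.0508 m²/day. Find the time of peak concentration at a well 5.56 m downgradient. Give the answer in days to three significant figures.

For the 1D instantaneous-source solution, setting ∂C/∂t = 0 at fixed x gives v²t² + 2Dt − x² = 0, so t = (√(D² + v²x²) − D)/v².
√(D² + v²x²) = √(0.0508² + 0.217² × 5.56²) = 1.208; v² = 0.047089.
t = (1.208 − 0.0508)/0.047089 = 24.6 days (vs. the pure-advection estimate x/v = 25.6 d).

24.6 days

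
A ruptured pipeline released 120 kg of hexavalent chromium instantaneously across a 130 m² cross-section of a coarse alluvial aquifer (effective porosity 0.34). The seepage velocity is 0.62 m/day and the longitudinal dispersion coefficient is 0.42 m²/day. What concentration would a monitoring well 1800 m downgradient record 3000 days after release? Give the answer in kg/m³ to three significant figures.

0.0106 kg/m³

For an instantaneous plane source, C(x,t) = M/(n_e·A·√(4πDt)) · exp(−(x−vt)²/(4Dt)), with n_e·A the pore (flow) area.
Plume center vt = 0.62 × 3000 = 1860 m, so the well at 1800 m is 60 m upgradient of the peak.
√(4πDt) = 125.8 m, giving peak height M/(n_e·A·√(4πDt)) = 120/(0.34 × 130 × 125.8) = 0.02158 kg/m³.
(x−vt)²/(4Dt) = (-60)²/(4 × 0.42 × 3000) = 0.7143; exp(−0.7143) = 0.4895.
C = 0.02158 × 0.4895 = 0.0106 kg/m³.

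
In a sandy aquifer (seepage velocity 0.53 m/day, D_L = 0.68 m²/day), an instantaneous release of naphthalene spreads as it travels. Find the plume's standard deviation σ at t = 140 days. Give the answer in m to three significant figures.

13.8 m

Dispersive spreading gives a Gaussian with σ² = 2Dt; advection only shifts the center.
σ = √(2 × 0.68 × 140) = 13.8 m.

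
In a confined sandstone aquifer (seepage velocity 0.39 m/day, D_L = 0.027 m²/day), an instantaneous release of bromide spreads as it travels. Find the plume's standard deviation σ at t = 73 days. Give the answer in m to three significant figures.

1.99 m

Dispersive spreading gives a Gaussian with σ² = 2Dt; advection only shifts the center.
σ = √(2 × 0.027 × 73) = 1.99 m.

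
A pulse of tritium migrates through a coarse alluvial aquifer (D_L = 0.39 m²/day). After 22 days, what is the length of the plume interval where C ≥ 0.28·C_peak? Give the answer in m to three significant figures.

13.2 m

The plume is Gaussian with σ = √(2Dt) = √(2 × 0.39 × 22) = 4.142 m.
C/C_peak = exp(−Δx²/(2σ²)) = 0.28 ⇒ Δx = σ·√(−2 ln 0.28) = 4.142 × 1.596 = 6.611 m.
Width = 2Δx = 13.2 m.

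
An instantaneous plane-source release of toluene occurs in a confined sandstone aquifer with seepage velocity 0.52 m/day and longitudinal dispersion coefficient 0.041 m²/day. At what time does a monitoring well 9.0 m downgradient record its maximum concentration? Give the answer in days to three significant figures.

For the 1D instantaneous-source solution, setting ∂C/∂t = 0 at fixed x gives v²t² + 2Dt − x² = 0, so t = (√(D² + v²x²) − D)/v².
√(D² + v²x²) = √(0.041² + 0.52² × 9.0²) = 4.680; v² = 0.2704.
t = (4.680 − 0.041)/0.2704 = 17.2 days (vs. the pure-advection estimate x/v = 17.3 d).

17.2 days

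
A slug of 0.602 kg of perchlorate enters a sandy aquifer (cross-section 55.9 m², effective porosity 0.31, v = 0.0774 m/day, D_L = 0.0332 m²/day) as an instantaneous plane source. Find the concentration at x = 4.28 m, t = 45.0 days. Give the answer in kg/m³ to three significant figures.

For an instantaneous plane source, C(x,t) = M/(n_e·A·√(4πDt)) · exp(−(x−vt)²/(4Dt)), with n_e·A the pore (flow) area.
Plume center vt = 0.0774 × 45.0 = 3.483 m, so the well at 4.28 m is 0.797 m downgradient of the peak.
√(4πDt) = 4.333 m, giving peak height M/(n_e·A·√(4πDt)) = 0.602/(0.31 × 55.9 × 4.333) = 0.008017 kg/m³.
(x−vt)²/(4Dt) = (0.797)²/(4 × 0.0332 × 45.0) = 0.1063; exp(−0.1063) = 0.8992.
C = 0.008017 × 0.8992 = 0.00721 kg/m³.

0.00721 kg/m³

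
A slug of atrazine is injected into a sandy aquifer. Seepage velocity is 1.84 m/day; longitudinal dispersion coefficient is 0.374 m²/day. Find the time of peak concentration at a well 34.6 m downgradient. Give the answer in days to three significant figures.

For the 1D instantaneous-source solution, setting ∂C/∂t = 0 at fixed x gives v²t² + 2Dt − x² = 0, so t = (√(D² + v²x²) − D)/v².
√(D² + v²x²) = √(0.374² + 1.84² × 34.6²) = 63.67; v² = 3.3856.
t = (63.67 − 0.374)/3.3856 = 18.7 days (vs. the pure-advection estimate x/v = 18.8 d).

18.7 days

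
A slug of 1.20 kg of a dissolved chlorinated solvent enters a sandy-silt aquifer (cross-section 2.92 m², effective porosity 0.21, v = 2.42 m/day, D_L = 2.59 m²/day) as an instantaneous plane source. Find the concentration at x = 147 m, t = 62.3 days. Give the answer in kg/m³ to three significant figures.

0.0425 kg/m³

For an instantaneous plane source, C(x,t) = M/(n_e·A·√(4πDt)) · exp(−(x−vt)²/(4Dt)), with n_e·A the pore (flow) area.
Plume center vt = 2.42 × 62.3 = 150.766 m, so the well at 147 m is 3.766 m upgradient of the peak.
√(4πDt) = 45.03 m, giving peak height M/(n_e·A·√(4πDt)) = 1.20/(0.21 × 2.92 × 45.03) = 0.04346 kg/m³.
(x−vt)²/(4Dt) = (-3.766)²/(4 × 2.59 × 62.3) = 0.02197; exp(−0.02197) = 0.9783.
C = 0.04346 × 0.9783 = 0.0425 kg/m³.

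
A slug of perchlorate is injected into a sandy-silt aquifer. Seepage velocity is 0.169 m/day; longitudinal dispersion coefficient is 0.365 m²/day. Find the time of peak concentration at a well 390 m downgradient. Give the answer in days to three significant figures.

2290 days

For the 1D instantaneous-source solution, setting ∂C/∂t = 0 at fixed x gives v²t² + 2Dt − x² = 0, so t = (√(D² + v²x²) − D)/v².
√(D² + v²x²) = √(0.365² + 0.169² × 390²) = 65.91; v² = 0.028561.
t = (65.91 − 0.365)/0.028561 = 2290 days (vs. the pure-advection estimate x/v = 2310 d).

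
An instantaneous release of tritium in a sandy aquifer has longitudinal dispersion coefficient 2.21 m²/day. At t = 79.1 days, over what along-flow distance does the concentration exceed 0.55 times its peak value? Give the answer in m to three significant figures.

40.9 m

The plume is Gaussian with σ = √(2Dt) = √(2 × 2.21 × 79.1) = 18.70 m.
C/C_peak = exp(−Δx²/(2σ²)) = 0.55 ⇒ Δx = σ·√(−2 ln 0.55) = 18.70 × 1.093 = 20.44 m.
Width = 2Δx = 40.9 m.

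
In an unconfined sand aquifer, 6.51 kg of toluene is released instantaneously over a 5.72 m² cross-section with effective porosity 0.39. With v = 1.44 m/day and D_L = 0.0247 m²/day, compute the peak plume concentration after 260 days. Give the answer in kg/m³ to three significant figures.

0.325 kg/m³

The peak of an instantaneous 1D plume sits at x = vt; there the Gaussian factor is 1 and C_max = M/(n_e·A·√(4πDt)), where n_e·A is the pore area the mass is dissolved in.
√(4πDt) = √(4π × 0.0247 × 260) = 8.983 m, so C_max = 6.51/(0.39 × 5.72 × 8.983) = 0.325 kg/m³.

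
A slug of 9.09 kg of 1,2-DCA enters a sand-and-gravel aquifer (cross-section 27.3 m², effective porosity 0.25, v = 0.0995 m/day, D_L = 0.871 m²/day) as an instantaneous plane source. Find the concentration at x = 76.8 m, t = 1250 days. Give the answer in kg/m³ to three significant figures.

0.00677 kg/m³

For an instantaneous plane source, C(x,t) = M/(n_e·A·√(4πDt)) · exp(−(x−vt)²/(4Dt)), with n_e·A the pore (flow) area.
Plume center vt = 0.0995 × 1250 = 124.375 m, so the well at 76.8 m is 47.575 m upgradient of the peak.
√(4πDt) = 117.0 m, giving peak height M/(n_e·A·√(4πDt)) = 9.09/(0.25 × 27.3 × 117.0) = 0.01138 kg/m³.
(x−vt)²/(4Dt) = (-47.575)²/(4 × 0.871 × 1250) = 0.5197; exp(−0.5197) = 0.5947.
C = 0.01138 × 0.5947 = 0.00677 kg/m³.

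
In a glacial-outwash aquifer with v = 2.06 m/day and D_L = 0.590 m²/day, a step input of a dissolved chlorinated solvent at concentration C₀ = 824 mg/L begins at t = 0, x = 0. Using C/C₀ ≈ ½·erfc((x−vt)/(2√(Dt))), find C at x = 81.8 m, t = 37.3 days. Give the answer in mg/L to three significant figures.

187 mg/L

For a continuous step input, C/C₀ ≈ ½·erfc((x−vt)/(2√(Dt))).
vt = 2.06 × 37.3 = 76.838 m and 2√(Dt) = 2√(0.590 × 37.3) = 9.382 m.
Argument (x−vt)/(2√(Dt)) = (81.8 − 76.838)/9.382 = 0.5289; ½·erfc(0.5289) = 0.2272.
C = 824 × 0.2272 = 187 mg/L.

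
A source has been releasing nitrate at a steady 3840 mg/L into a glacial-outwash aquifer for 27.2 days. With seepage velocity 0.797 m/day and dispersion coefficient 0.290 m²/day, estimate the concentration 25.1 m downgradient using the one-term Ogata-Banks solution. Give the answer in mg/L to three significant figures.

747 mg/L

For a continuous step input, C/C₀ ≈ ½·erfc((x−vt)/(2√(Dt))).
vt = 0.797 × 27.2 = 21.6784 m and 2√(Dt) = 2√(0.290 × 27.2) = 5.617 m.
Argument (x−vt)/(2√(Dt)) = (25.1 − 21.6784)/5.617 = 0.6092; ½·erfc(0.6092) = 0.1945.
C = 3840 × 0.1945 = 747 mg/L.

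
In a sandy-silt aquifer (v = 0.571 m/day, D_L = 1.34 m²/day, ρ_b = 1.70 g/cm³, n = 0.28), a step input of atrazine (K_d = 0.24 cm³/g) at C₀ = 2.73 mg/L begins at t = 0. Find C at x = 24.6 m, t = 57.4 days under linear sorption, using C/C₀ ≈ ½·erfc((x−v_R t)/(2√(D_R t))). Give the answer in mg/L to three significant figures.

Retardation factor R = 1 + ρ_b·K_d/n = 1 + 1.70 × 0.24/0.28 = 2.457.
Sorption retards both mechanisms: v_R = v/R = 0.2324 m/day, D_R = D/R = 0.5454 m²/day.
v_R·t = 0.2324 × 57.4 = 13.33976 m; 2√(D_R t) = 11.19 m; argument = (24.6 − 13.33976)/11.19 = 1.006.
C = C₀ × ½·erfc(1.006) = 2.73 × 0.07741 = 0.211 mg/L.

0.211 mg/L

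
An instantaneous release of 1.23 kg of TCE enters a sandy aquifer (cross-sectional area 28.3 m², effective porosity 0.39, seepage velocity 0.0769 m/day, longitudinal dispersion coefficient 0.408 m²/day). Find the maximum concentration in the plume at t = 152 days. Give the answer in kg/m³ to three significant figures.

The peak of an instantaneous 1D plume sits at x = vt; there the Gaussian factor is 1 and C_max = M/(n_e·A·√(4πDt)), where n_e·A is the pore area the mass is dissolved in.
√(4πDt) = √(4π × 0.408 × 152) = 27.92 m, so C_max = 1.23/(0.39 × 28.3 × 27.92) = 0.00399 kg/m³.

0.00399 kg/m³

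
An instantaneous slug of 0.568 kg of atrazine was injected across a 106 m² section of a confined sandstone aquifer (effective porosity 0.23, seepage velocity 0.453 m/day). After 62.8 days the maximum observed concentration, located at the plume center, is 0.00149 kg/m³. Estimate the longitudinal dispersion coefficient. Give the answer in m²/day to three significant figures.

At the plume center C_max = M/(n_e·A·√(4πDt)), so D = M²/(4πt·(n_e·A·C_max)²).
n_e·A·C_max = 0.23 × 106 × 0.00149 = 0.03633 kg/m.
D = 0.568²/(4π × 62.8 × 0.03633²) = 0.310 m²/day.

0.310 m²/day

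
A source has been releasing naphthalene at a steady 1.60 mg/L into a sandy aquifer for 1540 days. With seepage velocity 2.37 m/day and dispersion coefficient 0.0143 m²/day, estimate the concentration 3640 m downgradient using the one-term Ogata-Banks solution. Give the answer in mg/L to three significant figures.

For a continuous step input, C/C₀ ≈ ½·erfc((x−vt)/(2√(Dt))).
vt = 2.37 × 1540 = 3649.8 m and 2√(Dt) = 2√(0.0143 × 1540) = 9.386 m.
Argument (x−vt)/(2√(Dt)) = (3640 − 3649.8)/9.386 = -1.044; ½·erfc(-1.044) = 0.9301.
C = 1.60 × 0.9301 = 1.49 mg/L.

1.49 mg/L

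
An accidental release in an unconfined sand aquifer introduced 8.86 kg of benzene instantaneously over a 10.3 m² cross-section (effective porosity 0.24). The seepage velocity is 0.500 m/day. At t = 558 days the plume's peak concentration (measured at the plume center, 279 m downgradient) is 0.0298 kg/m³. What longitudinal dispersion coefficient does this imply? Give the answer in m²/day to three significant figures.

At the plume center C_max = M/(n_e·A·√(4πDt)), so D = M²/(4πt·(n_e·A·C_max)²).
n_e·A·C_max = 0.24 × 10.3 × 0.0298 = 0.07367 kg/m.
D = 8.86²/(4π × 558 × 0.07367²) = 2.06 m²/day.

2.06 m²/day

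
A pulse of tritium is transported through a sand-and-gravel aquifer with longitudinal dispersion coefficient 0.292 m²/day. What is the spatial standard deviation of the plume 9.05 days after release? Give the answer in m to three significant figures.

2.30 m

Dispersive spreading gives a Gaussian with σ² = 2Dt; advection only shifts the center.
σ = √(2 × 0.292 × 9.05) = 2.30 m.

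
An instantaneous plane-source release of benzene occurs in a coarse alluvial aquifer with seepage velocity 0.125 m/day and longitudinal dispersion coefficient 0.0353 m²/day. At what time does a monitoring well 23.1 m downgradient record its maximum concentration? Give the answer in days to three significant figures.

For the 1D instantaneous-source solution, setting ∂C/∂t = 0 at fixed x gives v²t² + 2Dt − x² = 0, so t = (√(D² + v²x²) − D)/v².
√(D² + v²x²) = √(0.0353² + 0.125² × 23.1²) = 2.888; v² = 0.015625.
t = (2.888 − 0.0353)/0.015625 = 183 days (vs. the pure-advection estimate x/v = 185 d).

183 days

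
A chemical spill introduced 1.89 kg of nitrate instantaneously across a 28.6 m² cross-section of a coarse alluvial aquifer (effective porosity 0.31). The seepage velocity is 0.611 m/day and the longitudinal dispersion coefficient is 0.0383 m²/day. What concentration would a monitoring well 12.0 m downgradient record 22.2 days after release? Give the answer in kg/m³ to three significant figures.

0.0318 kg/m³

For an instantaneous plane source, C(x,t) = M/(n_e·A·√(4πDt)) · exp(−(x−vt)²/(4Dt)), with n_e·A the pore (flow) area.
Plume center vt = 0.611 × 22.2 = 13.5642 m, so the well at 12.0 m is 1.5642 m upgradient of the peak.
√(4πDt) = 3.269 m, giving peak height M/(n_e·A·√(4πDt)) = 1.89/(0.31 × 28.6 × 3.269) = 0.06521 kg/m³.
(x−vt)²/(4Dt) = (-1.5642)²/(4 × 0.0383 × 22.2) = 0.7194; exp(−0.7194) = 0.4870.
C = 0.06521 × 0.4870 = 0.0318 kg/m³.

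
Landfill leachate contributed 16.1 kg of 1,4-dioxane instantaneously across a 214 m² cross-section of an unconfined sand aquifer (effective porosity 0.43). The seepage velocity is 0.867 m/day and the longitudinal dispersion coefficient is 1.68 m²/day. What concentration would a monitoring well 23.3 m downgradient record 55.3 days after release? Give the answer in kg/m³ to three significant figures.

For an instantaneous plane source, C(x,t) = M/(n_e·A·√(4πDt)) · exp(−(x−vt)²/(4Dt)), with n_e·A the pore (flow) area.
Plume center vt = 0.867 × 55.3 = 47.9451 m, so the well at 23.3 m is 24.6451 m upgradient of the peak.
√(4πDt) = 34.17 m, giving peak height M/(n_e·A·√(4πDt)) = 16.1/(0.43 × 214 × 34.17) = 0.005120 kg/m³.
(x−vt)²/(4Dt) = (-24.6451)²/(4 × 1.68 × 55.3) = 1.634; exp(−1.634) = 0.1951.
C = 0.005120 × 0.1951 = 0.000999 kg/m³.

0.000999 kg/m³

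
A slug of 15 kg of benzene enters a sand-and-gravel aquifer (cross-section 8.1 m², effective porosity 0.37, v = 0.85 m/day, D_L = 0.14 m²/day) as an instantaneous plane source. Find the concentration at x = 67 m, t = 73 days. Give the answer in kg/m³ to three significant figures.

For an instantaneous plane source, C(x,t) = M/(n_e·A·√(4πDt)) · exp(−(x−vt)²/(4Dt)), with n_e·A the pore (flow) area.
Plume center vt = 0.85 × 73 = 62.05 m, so the well at 67 m is 4.95 m downgradient of the peak.
√(4πDt) = 11.33 m, giving peak height M/(n_e·A·√(4πDt)) = 15/(0.37 × 8.1 × 11.33) = 0.4417 kg/m³.
(x−vt)²/(4Dt) = (4.95)²/(4 × 0.14 × 73) = 0.5994; exp(−0.5994) = 0.5491.
C = 0.4417 × 0.5491 = 0.243 kg/m³.

0.243 kg/m³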